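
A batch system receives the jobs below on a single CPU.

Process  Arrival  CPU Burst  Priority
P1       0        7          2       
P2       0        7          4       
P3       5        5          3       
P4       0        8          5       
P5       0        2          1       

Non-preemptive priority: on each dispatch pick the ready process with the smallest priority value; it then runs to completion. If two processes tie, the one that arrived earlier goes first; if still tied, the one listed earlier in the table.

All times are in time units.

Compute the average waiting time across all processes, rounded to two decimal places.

Timeline: | P5 0-2 | P1 2-9 | P3 9-14 | P2 14-21 | P4 21-29 |
Completion: P1=9  P2=21  P3=14  P4=29  P5=2
Turnaround (C−A): P1=9  P2=21  P3=9  P4=29  P5=2
Waiting times: P1=2, P2=14, P3=4, P4=21, P5=0
Average waiting = (2+14+4+21+0) / 5 = 41/5 = 8.20

8.20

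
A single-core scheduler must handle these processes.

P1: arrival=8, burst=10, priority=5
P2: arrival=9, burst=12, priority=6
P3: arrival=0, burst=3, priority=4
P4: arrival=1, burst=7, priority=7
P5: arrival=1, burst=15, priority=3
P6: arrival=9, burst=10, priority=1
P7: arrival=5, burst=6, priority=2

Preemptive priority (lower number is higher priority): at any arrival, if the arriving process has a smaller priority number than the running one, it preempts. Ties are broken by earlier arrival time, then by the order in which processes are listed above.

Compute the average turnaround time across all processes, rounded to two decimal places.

Schedule: | P3 0-1 | P5 1-5 | P7 5-9 | P6 9-19 | P7 19-21 | P5 21-32 | P3 32-34 | P1 34-44 | P2 44-56 | P4 56-63 |
Completion: P1=44  P2=56  P3=34  P4=63  P5=32  P6=19  P7=21
Turnaround times: P1=36, P2=47, P3=34, P4=62, P5=31, P6=10, P7=16
Average turnaround = (36+47+34+62+31+10+16) / 7 = 236/7 = 33.71

33.71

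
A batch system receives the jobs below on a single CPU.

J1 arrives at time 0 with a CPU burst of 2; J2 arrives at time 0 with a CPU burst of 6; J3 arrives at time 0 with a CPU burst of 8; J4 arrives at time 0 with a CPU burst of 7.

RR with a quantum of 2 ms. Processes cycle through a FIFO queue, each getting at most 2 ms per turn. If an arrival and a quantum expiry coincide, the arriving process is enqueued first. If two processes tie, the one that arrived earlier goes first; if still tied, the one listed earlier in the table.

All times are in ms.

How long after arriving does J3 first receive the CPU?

Schedule: | J1 0-2 | J2 2-4 | J3 4-6 | J4 6-8 | J2 8-10 | J3 10-12 | J4 12-14 | J2 14-16 | J3 16-18 | J4 18-20 | J3 20-22 | J4 22-23 |
Completion: J1=2  J2=16  J3=22  J4=23
Turnaround (C−A): J1=2  J2=16  J3=22  J4=23
Response(J3) = first start − arrival = 4 − 0 = 4

4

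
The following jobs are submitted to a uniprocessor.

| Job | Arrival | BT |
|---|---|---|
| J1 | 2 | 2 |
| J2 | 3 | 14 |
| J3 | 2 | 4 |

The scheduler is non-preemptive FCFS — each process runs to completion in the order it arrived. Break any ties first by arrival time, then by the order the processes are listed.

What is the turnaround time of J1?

2

Schedule: | idle 0-2 | J1 2-4 | J3 4-8 | J2 8-22 |
Completion: J1=4  J2=22  J3=8
Turnaround(J1) = completion − arrival = 4 − 2 = 2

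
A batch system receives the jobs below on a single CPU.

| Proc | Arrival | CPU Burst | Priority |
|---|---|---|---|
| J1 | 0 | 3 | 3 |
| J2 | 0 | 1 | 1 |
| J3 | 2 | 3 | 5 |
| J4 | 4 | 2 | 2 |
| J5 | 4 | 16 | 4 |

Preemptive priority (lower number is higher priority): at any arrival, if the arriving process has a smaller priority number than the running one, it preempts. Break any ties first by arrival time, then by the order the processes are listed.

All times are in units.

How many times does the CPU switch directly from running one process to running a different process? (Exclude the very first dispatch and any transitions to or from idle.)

4

Schedule: | J2 0-1 | J1 1-4 | J4 4-6 | J5 6-22 | J3 22-25 |
Completion: J1=4  J2=1  J3=25  J4=6  J5=22
Turnaround (C−A): J1=4  J2=1  J3=23  J4=2  J5=18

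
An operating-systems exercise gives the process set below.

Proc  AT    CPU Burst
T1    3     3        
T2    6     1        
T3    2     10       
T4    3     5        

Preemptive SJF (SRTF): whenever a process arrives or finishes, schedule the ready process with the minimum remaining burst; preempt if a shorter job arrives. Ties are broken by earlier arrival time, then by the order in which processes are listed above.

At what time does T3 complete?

21

Timeline: | idle 0-2 | T3 2-3 | T1 3-6 | T2 6-7 | T4 7-12 | T3 12-21 |
Completion: T1=6  T2=7  T3=21  T4=12
Turnaround (C−A): T1=3  T2=1  T3=19  T4=9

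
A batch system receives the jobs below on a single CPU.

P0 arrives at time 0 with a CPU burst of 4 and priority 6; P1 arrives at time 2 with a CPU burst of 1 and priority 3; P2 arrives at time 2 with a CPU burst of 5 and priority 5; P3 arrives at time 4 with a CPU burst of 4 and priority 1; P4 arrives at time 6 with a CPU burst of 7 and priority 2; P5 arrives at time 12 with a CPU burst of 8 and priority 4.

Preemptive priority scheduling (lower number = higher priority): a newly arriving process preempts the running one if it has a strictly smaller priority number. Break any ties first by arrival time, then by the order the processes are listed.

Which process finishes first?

P1

Schedule: | P0 0-2 | P1 2-3 | P2 3-4 | P3 4-8 | P4 8-15 | P5 15-23 | P2 23-27 | P0 27-29 |
Completion: P0=29  P1=3  P2=27  P3=8  P4=15  P5=23
Finish order: P1 → P3 → P4 → P5 → P2 → P0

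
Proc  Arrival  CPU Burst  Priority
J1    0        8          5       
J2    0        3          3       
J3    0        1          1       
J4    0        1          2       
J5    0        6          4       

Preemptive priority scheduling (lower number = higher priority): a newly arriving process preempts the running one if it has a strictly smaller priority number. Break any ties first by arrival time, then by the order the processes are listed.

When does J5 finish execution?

Schedule: | J3 0-1 | J4 1-2 | J2 2-5 | J5 5-11 | J1 11-19 |
Completion: J1=19  J2=5  J3=1  J4=2  J5=11
Turnaround (C−A): J1=19  J2=5  J3=1  J4=2  J5=11

11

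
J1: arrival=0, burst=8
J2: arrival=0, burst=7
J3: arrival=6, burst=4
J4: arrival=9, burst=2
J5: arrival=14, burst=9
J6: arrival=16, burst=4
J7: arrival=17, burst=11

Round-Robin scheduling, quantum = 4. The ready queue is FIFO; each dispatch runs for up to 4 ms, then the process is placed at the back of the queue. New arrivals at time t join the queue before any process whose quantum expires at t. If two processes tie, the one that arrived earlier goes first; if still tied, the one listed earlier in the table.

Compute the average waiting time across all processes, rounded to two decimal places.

11.00

Timeline: | J1 0-4 | J2 4-8 | J1 8-12 | J3 12-16 | J2 16-19 | J4 19-21 | J5 21-25 | J6 25-29 | J7 29-33 | J5 33-37 | J7 37-41 | J5 41-42 | J7 42-45 |
Completion: J1=12  J2=19  J3=16  J4=21  J5=42  J6=29  J7=45
Turnaround (C−A): J1=12  J2=19  J3=10  J4=12  J5=28  J6=13  J7=28
Waiting times: J1=4, J2=12, J3=6, J4=10, J5=19, J6=9, J7=17
Average waiting = (4+12+6+10+19+9+17) / 7 = 77/7 = 11.00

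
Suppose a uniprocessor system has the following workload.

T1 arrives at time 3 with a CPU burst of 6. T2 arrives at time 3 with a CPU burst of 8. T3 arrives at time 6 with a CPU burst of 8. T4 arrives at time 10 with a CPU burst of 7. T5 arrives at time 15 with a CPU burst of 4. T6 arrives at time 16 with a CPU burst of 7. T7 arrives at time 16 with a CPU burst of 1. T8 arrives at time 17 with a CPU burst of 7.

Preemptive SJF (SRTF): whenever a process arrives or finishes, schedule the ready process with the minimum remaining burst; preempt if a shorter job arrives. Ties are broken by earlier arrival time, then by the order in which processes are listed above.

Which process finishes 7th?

T8

Schedule: | idle 0-3 | T1 3-9 | T2 9-17 | T7 17-18 | T5 18-22 | T4 22-29 | T6 29-36 | T8 36-43 | T3 43-51 |
Completion: T1=9  T2=17  T3=51  T4=29  T5=22  T6=36  T7=18  T8=43
Turnaround (C−A): T1=6  T2=14  T3=45  T4=19  T5=7  T6=20  T7=2  T8=26
Finish order: T1 → T2 → T7 → T5 → T4 → T6 → T8 → T3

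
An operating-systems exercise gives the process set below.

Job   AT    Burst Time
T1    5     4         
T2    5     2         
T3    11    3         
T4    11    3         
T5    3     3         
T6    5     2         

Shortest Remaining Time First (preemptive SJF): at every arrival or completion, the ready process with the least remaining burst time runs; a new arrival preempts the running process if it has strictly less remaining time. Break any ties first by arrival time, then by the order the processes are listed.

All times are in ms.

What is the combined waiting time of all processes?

18

Gantt: | idle 0-3 | T5 3-6 | T2 6-8 | T6 8-10 | T1 10-14 | T3 14-17 | T4 17-20 |
Completion: T1=14  T2=8  T3=17  T4=20  T5=6  T6=10
Turnaround (C−A): T1=9  T2=3  T3=6  T4=9  T5=3  T6=5
Waiting = turnaround − burst: T1=5, T2=1, T3=3, T4=6, T5=0, T6=3
Total waiting = 5 + 1 + 3 + 6 + 0 + 3 = 18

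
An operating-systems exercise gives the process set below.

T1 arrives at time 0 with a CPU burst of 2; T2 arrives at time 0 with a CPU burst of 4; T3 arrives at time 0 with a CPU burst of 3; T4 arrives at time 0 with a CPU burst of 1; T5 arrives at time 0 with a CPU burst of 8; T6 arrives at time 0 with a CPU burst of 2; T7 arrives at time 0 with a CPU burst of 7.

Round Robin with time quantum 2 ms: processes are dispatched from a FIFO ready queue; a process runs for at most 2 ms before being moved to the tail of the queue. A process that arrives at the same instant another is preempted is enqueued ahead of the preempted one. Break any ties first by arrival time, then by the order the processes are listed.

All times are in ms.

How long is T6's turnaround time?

11

Gantt: | T1 0-2 | T2 2-4 | T3 4-6 | T4 6-7 | T5 7-9 | T6 9-11 | T7 11-13 | T2 13-15 | T3 15-16 | T5 16-18 | T7 18-20 | T5 20-22 | T7 22-24 | T5 24-26 | T7 26-27 |
Completion: T1=2  T2=15  T3=16  T4=7  T5=26  T6=11  T7=27
Turnaround (C−A): T1=2  T2=15  T3=16  T4=7  T5=26  T6=11  T7=27
Turnaround(T6) = completion − arrival = 11 − 0 = 11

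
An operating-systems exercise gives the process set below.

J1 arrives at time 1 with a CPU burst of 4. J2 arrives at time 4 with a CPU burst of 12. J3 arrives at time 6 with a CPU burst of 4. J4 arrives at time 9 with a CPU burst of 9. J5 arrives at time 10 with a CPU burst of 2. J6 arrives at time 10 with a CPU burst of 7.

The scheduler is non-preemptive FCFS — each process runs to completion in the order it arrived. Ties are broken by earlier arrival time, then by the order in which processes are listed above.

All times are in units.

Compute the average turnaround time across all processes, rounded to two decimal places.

17.33

Schedule: | idle 0-1 | J1 1-5 | J2 5-17 | J3 17-21 | J4 21-30 | J5 30-32 | J6 32-39 |
Completion: J1=5  J2=17  J3=21  J4=30  J5=32  J6=39
Turnaround (C−A): J1=4  J2=13  J3=15  J4=21  J5=22  J6=29
Turnaround times: J1=4, J2=13, J3=15, J4=21, J5=22, J6=29
Average turnaround = (4+13+15+21+22+29) / 6 = 104/6 = 17.33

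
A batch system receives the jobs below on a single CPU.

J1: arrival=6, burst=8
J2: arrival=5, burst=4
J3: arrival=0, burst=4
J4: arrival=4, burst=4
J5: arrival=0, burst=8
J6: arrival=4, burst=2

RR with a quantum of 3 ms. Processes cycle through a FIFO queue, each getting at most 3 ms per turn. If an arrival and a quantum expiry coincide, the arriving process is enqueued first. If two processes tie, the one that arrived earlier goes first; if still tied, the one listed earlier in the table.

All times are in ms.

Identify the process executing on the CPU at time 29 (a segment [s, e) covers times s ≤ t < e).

J1

Timeline: | J3 0-3 | J5 3-6 | J3 6-7 | J4 7-10 | J6 10-12 | J2 12-15 | J1 15-18 | J5 18-21 | J4 21-22 | J2 22-23 | J1 23-26 | J5 26-28 | J1 28-30 |
Completion: J1=30  J2=23  J3=7  J4=22  J5=28  J6=12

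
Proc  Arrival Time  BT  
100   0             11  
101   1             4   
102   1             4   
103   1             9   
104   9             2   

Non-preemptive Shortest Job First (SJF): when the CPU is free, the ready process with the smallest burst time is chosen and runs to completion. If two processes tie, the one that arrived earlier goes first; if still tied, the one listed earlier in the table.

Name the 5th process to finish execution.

Schedule: | 100 0-11 | 104 11-13 | 101 13-17 | 102 17-21 | 103 21-30 |
Completion: 100=11  101=17  102=21  103=30  104=13
Turnaround (C−A): 100=11  101=16  102=20  103=29  104=4
Finish order: 100 → 104 → 101 → 102 → 103

103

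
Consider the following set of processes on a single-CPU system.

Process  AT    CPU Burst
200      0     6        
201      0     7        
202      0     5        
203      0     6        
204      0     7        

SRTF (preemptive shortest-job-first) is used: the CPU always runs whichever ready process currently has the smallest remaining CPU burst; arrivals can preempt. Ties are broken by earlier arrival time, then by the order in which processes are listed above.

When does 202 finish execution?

Timeline: | 202 0-5 | 200 5-11 | 203 11-17 | 201 17-24 | 204 24-31 |
Completion: 200=11  201=24  202=5  203=17  204=31
Turnaround (C−A): 200=11  201=24  202=5  203=17  204=31

5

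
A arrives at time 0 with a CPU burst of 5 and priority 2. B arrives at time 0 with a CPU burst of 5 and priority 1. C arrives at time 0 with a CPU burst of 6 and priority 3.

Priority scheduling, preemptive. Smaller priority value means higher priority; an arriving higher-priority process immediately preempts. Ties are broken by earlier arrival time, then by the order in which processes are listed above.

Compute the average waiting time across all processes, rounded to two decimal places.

Gantt: | B 0-5 | A 5-10 | C 10-16 |
Completion: A=10  B=5  C=16
Turnaround (C−A): A=10  B=5  C=16
Waiting times: A=5, B=0, C=10
Average waiting = (5+0+10) / 3 = 15/3 = 5.00

5.00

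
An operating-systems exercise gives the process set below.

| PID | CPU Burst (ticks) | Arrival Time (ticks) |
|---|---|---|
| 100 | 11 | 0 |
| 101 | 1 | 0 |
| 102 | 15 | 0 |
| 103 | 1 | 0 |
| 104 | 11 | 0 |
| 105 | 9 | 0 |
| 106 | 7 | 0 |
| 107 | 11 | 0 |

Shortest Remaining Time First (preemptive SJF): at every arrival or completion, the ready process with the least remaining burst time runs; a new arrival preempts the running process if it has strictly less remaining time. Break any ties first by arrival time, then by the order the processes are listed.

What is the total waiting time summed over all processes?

Gantt: | 101 0-1 | 103 1-2 | 106 2-9 | 105 9-18 | 100 18-29 | 104 29-40 | 107 40-51 | 102 51-66 |
Completion: 100=29  101=1  102=66  103=2  104=40  105=18  106=9  107=51
Turnaround (C−A): 100=29  101=1  102=66  103=2  104=40  105=18  106=9  107=51
Waiting = turnaround − burst: 100=18, 101=0, 102=51, 103=1, 104=29, 105=9, 106=2, 107=40
Total waiting = 18 + 0 + 51 + 1 + 29 + 9 + 2 + 40 = 150

150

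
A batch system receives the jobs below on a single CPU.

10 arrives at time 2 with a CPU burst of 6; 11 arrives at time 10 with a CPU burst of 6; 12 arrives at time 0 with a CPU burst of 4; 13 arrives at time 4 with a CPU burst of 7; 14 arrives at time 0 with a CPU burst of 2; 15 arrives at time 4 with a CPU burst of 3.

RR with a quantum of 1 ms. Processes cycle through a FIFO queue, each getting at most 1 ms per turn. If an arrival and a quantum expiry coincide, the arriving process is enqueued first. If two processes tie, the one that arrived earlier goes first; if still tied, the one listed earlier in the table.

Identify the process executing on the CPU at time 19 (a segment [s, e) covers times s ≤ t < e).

10

Schedule: | 12 0-1 | 14 1-2 | 12 2-3 | 10 3-4 | 14 4-5 | 12 5-6 | 13 6-7 | 15 7-8 | 10 8-9 | 12 9-10 | 13 10-11 | 15 11-12 | 10 12-13 | 11 13-14 | 13 14-15 | 15 15-16 | 10 16-17 | 11 17-18 | 13 18-19 | 10 19-20 | 11 20-21 | 13 21-22 | 10 22-23 | 11 23-24 | 13 24-25 | 11 25-26 | 13 26-27 | 11 27-28 |
Completion: 10=23  11=28  12=10  13=27  14=5  15=16
Turnaround (C−A): 10=21  11=18  12=10  13=23  14=5  15=12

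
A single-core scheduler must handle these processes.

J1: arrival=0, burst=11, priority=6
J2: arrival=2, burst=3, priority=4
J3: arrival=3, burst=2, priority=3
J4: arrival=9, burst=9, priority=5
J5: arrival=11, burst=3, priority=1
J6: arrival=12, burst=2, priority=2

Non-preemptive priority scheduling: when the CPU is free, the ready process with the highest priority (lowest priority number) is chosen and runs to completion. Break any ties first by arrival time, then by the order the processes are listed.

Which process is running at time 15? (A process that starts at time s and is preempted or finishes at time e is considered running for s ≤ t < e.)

Schedule: | J1 0-11 | J5 11-14 | J6 14-16 | J3 16-18 | J2 18-21 | J4 21-30 |
Completion: J1=11  J2=21  J3=18  J4=30  J5=14  J6=16

J6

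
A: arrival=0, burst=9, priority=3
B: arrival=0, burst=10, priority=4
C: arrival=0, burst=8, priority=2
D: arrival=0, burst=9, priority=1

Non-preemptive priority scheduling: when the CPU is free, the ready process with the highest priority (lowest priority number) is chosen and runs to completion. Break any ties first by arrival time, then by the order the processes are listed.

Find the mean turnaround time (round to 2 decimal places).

Gantt: | D 0-9 | C 9-17 | A 17-26 | B 26-36 |
Completion: A=26  B=36  C=17  D=9
Turnaround (C−A): A=26  B=36  C=17  D=9
Turnaround times: A=26, B=36, C=17, D=9
Average turnaround = (26+36+17+9) / 4 = 88/4 = 22.00

22.00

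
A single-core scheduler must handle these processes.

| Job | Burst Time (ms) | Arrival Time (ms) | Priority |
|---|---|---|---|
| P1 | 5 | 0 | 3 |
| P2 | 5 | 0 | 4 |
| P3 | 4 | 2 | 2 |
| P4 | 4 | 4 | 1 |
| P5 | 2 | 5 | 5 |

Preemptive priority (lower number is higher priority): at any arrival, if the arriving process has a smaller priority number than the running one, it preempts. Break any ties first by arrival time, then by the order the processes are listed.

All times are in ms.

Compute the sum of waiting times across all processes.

38

Timeline: | P1 0-2 | P3 2-4 | P4 4-8 | P3 8-10 | P1 10-13 | P2 13-18 | P5 18-20 |
Completion: P1=13  P2=18  P3=10  P4=8  P5=20
Turnaround (C−A): P1=13  P2=18  P3=8  P4=4  P5=15
Waiting = turnaround − burst: P1=8, P2=13, P3=4, P4=0, P5=13
Total waiting = 8 + 13 + 4 + 0 + 13 = 38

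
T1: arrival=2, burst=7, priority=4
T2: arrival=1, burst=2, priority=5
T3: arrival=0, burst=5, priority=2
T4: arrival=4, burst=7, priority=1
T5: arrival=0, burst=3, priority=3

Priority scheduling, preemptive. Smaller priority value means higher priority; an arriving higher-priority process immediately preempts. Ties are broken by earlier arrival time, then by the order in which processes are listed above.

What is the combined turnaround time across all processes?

Schedule: | T3 0-4 | T4 4-11 | T3 11-12 | T5 12-15 | T1 15-22 | T2 22-24 |
Completion: T1=22  T2=24  T3=12  T4=11  T5=15
Turnaround (C−A): T1=20  T2=23  T3=12  T4=7  T5=15
Turnaround = completion − arrival: T1=20, T2=23, T3=12, T4=7, T5=15
Total turnaround = 20 + 23 + 12 + 7 + 15 = 77

77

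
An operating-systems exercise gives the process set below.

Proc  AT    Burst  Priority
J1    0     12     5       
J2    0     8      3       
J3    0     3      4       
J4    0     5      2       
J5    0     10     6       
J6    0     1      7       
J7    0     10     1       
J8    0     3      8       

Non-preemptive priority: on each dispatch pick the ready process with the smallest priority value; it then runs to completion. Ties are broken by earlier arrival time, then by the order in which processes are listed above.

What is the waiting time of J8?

49

Gantt: | J7 0-10 | J4 10-15 | J2 15-23 | J3 23-26 | J1 26-38 | J5 38-48 | J6 48-49 | J8 49-52 |
Completion: J1=38  J2=23  J3=26  J4=15  J5=48  J6=49  J7=10  J8=52
Turnaround (C−A): J1=38  J2=23  J3=26  J4=15  J5=48  J6=49  J7=10  J8=52
Waiting(J8) = turnaround − burst = 52 − 3 = 49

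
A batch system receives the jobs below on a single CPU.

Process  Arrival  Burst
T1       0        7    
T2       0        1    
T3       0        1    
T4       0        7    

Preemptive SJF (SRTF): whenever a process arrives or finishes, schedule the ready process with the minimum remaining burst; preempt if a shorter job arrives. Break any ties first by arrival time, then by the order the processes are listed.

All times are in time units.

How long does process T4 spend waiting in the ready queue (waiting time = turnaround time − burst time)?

9

Gantt: | T2 0-1 | T3 1-2 | T1 2-9 | T4 9-16 |
Completion: T1=9  T2=1  T3=2  T4=16
Waiting(T4) = turnaround − burst = 16 − 7 = 9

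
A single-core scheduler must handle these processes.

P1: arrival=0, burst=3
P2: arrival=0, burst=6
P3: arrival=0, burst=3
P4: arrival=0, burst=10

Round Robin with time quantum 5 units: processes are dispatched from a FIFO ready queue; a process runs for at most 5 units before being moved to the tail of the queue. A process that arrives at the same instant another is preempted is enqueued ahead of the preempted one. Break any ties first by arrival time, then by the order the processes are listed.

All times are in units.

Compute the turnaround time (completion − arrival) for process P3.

11

Gantt: | P1 0-3 | P2 3-8 | P3 8-11 | P4 11-16 | P2 16-17 | P4 17-22 |
Completion: P1=3  P2=17  P3=11  P4=22
Turnaround (C−A): P1=3  P2=17  P3=11  P4=22
Turnaround(P3) = completion − arrival = 11 − 0 = 11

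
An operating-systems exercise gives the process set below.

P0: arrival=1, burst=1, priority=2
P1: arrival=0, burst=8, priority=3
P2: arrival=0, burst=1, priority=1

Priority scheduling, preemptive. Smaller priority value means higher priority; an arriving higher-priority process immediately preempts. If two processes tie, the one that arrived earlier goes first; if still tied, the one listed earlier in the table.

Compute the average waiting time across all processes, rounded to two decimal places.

0.67

Timeline: | P2 0-1 | P0 1-2 | P1 2-10 |
Completion: P0=2  P1=10  P2=1
Waiting times: P0=0, P1=2, P2=0
Average waiting = (0+2+0) / 3 = 2/3 = 0.67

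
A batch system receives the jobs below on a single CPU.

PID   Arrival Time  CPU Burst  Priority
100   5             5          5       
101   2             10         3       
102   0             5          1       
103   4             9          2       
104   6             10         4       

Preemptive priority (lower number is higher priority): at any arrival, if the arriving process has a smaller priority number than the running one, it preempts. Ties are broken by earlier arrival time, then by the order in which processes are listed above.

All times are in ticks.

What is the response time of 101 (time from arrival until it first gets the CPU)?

Timeline: | 102 0-5 | 103 5-14 | 101 14-24 | 104 24-34 | 100 34-39 |
Completion: 100=39  101=24  102=5  103=14  104=34
Turnaround (C−A): 100=34  101=22  102=5  103=10  104=28
Response(101) = first start − arrival = 14 − 2 = 12

12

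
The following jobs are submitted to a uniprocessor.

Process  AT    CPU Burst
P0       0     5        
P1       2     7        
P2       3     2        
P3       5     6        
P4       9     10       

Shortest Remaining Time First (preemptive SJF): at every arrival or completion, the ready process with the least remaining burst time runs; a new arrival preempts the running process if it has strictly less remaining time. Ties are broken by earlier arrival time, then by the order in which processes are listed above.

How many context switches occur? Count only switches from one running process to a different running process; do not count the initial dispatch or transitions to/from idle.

Gantt: | P0 0-5 | P2 5-7 | P3 7-13 | P1 13-20 | P4 20-30 |
Completion: P0=5  P1=20  P2=7  P3=13  P4=30

4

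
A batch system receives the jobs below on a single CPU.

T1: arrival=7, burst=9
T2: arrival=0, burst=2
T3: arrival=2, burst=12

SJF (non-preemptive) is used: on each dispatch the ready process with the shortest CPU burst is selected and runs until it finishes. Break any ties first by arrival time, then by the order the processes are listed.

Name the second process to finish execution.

T3

Schedule: | T2 0-2 | T3 2-14 | T1 14-23 |
Completion: T1=23  T2=2  T3=14
Turnaround (C−A): T1=16  T2=2  T3=12
Finish order: T2 → T3 → T1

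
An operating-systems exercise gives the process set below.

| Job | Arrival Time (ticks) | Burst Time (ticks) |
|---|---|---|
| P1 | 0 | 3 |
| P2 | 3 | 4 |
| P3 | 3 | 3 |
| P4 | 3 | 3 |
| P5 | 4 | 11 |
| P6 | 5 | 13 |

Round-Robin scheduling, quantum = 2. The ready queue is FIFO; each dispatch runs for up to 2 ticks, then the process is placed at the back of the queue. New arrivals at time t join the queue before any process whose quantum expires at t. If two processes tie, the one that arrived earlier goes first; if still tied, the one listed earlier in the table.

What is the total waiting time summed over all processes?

Timeline: | P1 0-3 | P2 3-5 | P3 5-7 | P4 7-9 | P5 9-11 | P6 11-13 | P2 13-15 | P3 15-16 | P4 16-17 | P5 17-19 | P6 19-21 | P5 21-23 | P6 23-25 | P5 25-27 | P6 27-29 | P5 29-31 | P6 31-33 | P5 33-34 | P6 34-37 |
Completion: P1=3  P2=15  P3=16  P4=17  P5=34  P6=37
Waiting = turnaround − burst: P1=0, P2=8, P3=10, P4=11, P5=19, P6=19
Total waiting = 0 + 8 + 10 + 11 + 19 + 19 = 67

67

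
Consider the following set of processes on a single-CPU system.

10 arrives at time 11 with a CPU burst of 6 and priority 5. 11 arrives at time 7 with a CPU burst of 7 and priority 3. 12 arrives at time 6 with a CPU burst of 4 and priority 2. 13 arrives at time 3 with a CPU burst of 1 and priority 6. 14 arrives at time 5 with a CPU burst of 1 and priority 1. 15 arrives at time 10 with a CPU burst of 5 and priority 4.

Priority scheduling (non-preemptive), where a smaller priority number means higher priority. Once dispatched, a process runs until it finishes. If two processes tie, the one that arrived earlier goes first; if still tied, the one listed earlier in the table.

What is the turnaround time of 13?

1

Gantt: | idle 0-3 | 13 3-4 | idle 4-5 | 14 5-6 | 12 6-10 | 11 10-17 | 15 17-22 | 10 22-28 |
Completion: 10=28  11=17  12=10  13=4  14=6  15=22
Turnaround (C−A): 10=17  11=10  12=4  13=1  14=1  15=12
Turnaround(13) = completion − arrival = 4 − 3 = 1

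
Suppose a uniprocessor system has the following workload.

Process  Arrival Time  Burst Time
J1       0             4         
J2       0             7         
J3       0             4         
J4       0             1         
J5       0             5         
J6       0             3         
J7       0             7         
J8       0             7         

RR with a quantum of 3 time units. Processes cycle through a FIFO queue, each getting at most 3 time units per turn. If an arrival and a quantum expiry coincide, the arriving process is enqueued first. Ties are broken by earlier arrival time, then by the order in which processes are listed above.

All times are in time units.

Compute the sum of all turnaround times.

216

Timeline: | J1 0-3 | J2 3-6 | J3 6-9 | J4 9-10 | J5 10-13 | J6 13-16 | J7 16-19 | J8 19-22 | J1 22-23 | J2 23-26 | J3 26-27 | J5 27-29 | J7 29-32 | J8 32-35 | J2 35-36 | J7 36-37 | J8 37-38 |
Completion: J1=23  J2=36  J3=27  J4=10  J5=29  J6=16  J7=37  J8=38
Turnaround = completion − arrival: J1=23, J2=36, J3=27, J4=10, J5=29, J6=16, J7=37, J8=38
Total turnaround = 23 + 36 + 27 + 10 + 29 + 16 + 37 + 38 = 216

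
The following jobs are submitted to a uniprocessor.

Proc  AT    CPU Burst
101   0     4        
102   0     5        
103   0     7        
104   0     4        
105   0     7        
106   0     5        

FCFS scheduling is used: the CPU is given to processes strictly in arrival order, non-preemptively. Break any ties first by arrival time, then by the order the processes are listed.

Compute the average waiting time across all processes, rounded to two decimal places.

Gantt: | 101 0-4 | 102 4-9 | 103 9-16 | 104 16-20 | 105 20-27 | 106 27-32 |
Completion: 101=4  102=9  103=16  104=20  105=27  106=32
Waiting times: 101=0, 102=4, 103=9, 104=16, 105=20, 106=27
Average waiting = (0+4+9+16+20+27) / 6 = 76/6 = 12.67

12.67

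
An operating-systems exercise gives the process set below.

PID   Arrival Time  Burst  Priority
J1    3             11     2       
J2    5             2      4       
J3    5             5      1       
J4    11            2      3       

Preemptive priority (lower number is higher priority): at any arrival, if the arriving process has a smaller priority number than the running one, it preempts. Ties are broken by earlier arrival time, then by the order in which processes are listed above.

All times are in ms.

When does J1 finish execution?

Schedule: | idle 0-3 | J1 3-5 | J3 5-10 | J1 10-19 | J4 19-21 | J2 21-23 |
Completion: J1=19  J2=23  J3=10  J4=21

19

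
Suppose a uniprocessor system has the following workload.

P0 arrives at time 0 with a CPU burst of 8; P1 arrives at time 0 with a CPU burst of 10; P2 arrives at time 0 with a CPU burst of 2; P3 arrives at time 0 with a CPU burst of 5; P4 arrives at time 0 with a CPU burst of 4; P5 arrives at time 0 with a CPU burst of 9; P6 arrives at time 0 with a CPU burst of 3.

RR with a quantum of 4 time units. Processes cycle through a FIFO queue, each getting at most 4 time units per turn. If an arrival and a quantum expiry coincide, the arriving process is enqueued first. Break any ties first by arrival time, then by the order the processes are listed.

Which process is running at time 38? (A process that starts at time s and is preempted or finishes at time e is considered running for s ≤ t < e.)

P1

Timeline: | P0 0-4 | P1 4-8 | P2 8-10 | P3 10-14 | P4 14-18 | P5 18-22 | P6 22-25 | P0 25-29 | P1 29-33 | P3 33-34 | P5 34-38 | P1 38-40 | P5 40-41 |
Completion: P0=29  P1=40  P2=10  P3=34  P4=18  P5=41  P6=25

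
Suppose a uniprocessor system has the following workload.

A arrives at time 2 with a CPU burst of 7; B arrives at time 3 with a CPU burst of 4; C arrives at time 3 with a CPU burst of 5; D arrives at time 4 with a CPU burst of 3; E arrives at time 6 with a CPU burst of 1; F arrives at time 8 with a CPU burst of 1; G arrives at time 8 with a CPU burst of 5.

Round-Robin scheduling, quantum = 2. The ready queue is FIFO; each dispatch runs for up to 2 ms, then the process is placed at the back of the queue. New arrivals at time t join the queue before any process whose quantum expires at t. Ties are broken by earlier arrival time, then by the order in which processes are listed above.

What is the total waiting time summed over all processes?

Timeline: | idle 0-2 | A 2-4 | B 4-6 | C 6-8 | D 8-10 | A 10-12 | E 12-13 | B 13-15 | F 15-16 | G 16-18 | C 18-20 | D 20-21 | A 21-23 | G 23-25 | C 25-26 | A 26-27 | G 27-28 |
Completion: A=27  B=15  C=26  D=21  E=13  F=16  G=28
Waiting = turnaround − burst: A=18, B=8, C=18, D=14, E=6, F=7, G=15
Total waiting = 18 + 8 + 18 + 14 + 6 + 7 + 15 = 86

86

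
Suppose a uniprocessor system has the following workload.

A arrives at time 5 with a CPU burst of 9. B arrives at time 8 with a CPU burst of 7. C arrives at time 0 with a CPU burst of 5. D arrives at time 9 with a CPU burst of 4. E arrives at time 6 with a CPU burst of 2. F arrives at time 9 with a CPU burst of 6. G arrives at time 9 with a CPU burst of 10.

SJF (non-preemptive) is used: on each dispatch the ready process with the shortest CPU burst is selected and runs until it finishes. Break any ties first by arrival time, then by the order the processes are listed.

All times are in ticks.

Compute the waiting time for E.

Timeline: | C 0-5 | A 5-14 | E 14-16 | D 16-20 | F 20-26 | B 26-33 | G 33-43 |
Completion: A=14  B=33  C=5  D=20  E=16  F=26  G=43
Waiting(E) = turnaround − burst = 10 − 2 = 8

8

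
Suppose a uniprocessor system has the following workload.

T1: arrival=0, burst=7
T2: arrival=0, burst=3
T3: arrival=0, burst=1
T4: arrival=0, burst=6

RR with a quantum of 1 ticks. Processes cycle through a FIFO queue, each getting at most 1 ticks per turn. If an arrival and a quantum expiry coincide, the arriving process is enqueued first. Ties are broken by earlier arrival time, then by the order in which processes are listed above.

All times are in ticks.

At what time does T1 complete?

Timeline: | T1 0-1 | T2 1-2 | T3 2-3 | T4 3-4 | T1 4-5 | T2 5-6 | T4 6-7 | T1 7-8 | T2 8-9 | T4 9-10 | T1 10-11 | T4 11-12 | T1 12-13 | T4 13-14 | T1 14-15 | T4 15-16 | T1 16-17 |
Completion: T1=17  T2=9  T3=3  T4=16
Turnaround (C−A): T1=17  T2=9  T3=3  T4=16

17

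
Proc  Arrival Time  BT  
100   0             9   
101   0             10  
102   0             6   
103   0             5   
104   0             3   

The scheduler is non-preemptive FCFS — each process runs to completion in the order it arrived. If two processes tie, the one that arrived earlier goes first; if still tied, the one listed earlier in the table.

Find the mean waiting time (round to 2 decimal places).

16.60

Timeline: | 100 0-9 | 101 9-19 | 102 19-25 | 103 25-30 | 104 30-33 |
Completion: 100=9  101=19  102=25  103=30  104=33
Turnaround (C−A): 100=9  101=19  102=25  103=30  104=33
Waiting times: 100=0, 101=9, 102=19, 103=25, 104=30
Average waiting = (0+9+19+25+30) / 5 = 83/5 = 16.60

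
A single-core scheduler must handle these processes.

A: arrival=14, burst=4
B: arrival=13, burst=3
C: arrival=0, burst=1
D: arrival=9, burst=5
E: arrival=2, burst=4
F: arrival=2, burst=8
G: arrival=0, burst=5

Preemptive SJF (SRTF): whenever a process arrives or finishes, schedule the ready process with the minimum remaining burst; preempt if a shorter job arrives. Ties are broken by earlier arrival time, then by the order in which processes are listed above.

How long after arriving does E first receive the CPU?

4

Gantt: | C 0-1 | G 1-6 | E 6-10 | D 10-15 | B 15-18 | A 18-22 | F 22-30 |
Completion: A=22  B=18  C=1  D=15  E=10  F=30  G=6
Turnaround (C−A): A=8  B=5  C=1  D=6  E=8  F=28  G=6
Response(E) = first start − arrival = 6 − 2 = 4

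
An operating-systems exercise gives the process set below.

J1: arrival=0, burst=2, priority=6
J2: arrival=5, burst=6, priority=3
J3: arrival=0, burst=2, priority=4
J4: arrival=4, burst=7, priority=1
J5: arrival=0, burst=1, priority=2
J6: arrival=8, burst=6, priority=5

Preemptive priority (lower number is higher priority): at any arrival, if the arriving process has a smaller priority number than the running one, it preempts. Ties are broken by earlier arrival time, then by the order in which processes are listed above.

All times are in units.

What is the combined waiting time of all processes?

38

Schedule: | J5 0-1 | J3 1-3 | J1 3-4 | J4 4-11 | J2 11-17 | J6 17-23 | J1 23-24 |
Completion: J1=24  J2=17  J3=3  J4=11  J5=1  J6=23
Turnaround (C−A): J1=24  J2=12  J3=3  J4=7  J5=1  J6=15
Waiting = turnaround − burst: J1=22, J2=6, J3=1, J4=0, J5=0, J6=9
Total waiting = 22 + 6 + 1 + 0 + 0 + 9 = 38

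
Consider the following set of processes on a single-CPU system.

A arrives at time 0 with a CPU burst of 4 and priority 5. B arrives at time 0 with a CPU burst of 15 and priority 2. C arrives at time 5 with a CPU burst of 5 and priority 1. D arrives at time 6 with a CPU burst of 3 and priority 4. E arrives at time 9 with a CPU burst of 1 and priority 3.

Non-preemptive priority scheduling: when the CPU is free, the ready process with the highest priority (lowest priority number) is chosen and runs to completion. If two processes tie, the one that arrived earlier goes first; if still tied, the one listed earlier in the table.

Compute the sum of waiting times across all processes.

Schedule: | B 0-15 | C 15-20 | E 20-21 | D 21-24 | A 24-28 |
Completion: A=28  B=15  C=20  D=24  E=21
Waiting = turnaround − burst: A=24, B=0, C=10, D=15, E=11
Total waiting = 24 + 0 + 10 + 15 + 11 = 60

60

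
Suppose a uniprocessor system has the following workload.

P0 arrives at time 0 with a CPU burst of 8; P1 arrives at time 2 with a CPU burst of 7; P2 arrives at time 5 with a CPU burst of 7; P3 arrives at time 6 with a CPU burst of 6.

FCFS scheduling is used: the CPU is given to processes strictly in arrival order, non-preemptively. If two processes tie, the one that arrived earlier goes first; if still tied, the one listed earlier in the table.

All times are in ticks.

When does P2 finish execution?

22

Timeline: | P0 0-8 | P1 8-15 | P2 15-22 | P3 22-28 |
Completion: P0=8  P1=15  P2=22  P3=28
Turnaround (C−A): P0=8  P1=13  P2=17  P3=22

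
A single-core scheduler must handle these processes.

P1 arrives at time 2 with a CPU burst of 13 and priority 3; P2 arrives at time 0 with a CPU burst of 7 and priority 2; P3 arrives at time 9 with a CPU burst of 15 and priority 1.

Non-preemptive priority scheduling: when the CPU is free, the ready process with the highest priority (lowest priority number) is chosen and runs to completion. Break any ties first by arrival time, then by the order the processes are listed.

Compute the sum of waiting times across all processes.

16

Schedule: | P2 0-7 | P1 7-20 | P3 20-35 |
Completion: P1=20  P2=7  P3=35
Waiting = turnaround − burst: P1=5, P2=0, P3=11
Total waiting = 5 + 0 + 11 = 16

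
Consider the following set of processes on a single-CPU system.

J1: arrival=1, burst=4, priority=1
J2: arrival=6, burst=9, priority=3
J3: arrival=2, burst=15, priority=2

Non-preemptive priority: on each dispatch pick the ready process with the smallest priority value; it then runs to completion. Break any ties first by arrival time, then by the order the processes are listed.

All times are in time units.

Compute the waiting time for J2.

14

Schedule: | idle 0-1 | J1 1-5 | J3 5-20 | J2 20-29 |
Completion: J1=5  J2=29  J3=20
Turnaround (C−A): J1=4  J2=23  J3=18
Waiting(J2) = turnaround − burst = 23 − 9 = 14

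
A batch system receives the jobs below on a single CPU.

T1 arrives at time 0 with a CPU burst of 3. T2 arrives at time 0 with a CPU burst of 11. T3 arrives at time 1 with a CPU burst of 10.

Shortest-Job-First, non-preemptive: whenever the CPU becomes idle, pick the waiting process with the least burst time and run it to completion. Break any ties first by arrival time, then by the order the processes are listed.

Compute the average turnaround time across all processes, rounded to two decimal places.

Gantt: | T1 0-3 | T3 3-13 | T2 13-24 |
Completion: T1=3  T2=24  T3=13
Turnaround times: T1=3, T2=24, T3=12
Average turnaround = (3+24+12) / 3 = 39/3 = 13.00

13.00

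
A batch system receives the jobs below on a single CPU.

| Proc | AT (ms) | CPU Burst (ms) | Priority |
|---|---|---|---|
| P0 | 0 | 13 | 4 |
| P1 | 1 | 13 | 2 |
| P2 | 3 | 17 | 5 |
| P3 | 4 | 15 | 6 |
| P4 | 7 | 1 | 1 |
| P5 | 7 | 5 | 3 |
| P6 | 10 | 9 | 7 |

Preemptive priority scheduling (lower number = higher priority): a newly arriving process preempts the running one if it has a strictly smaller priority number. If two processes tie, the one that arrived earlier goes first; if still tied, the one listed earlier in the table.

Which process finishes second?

P1

Schedule: | P0 0-1 | P1 1-7 | P4 7-8 | P1 8-15 | P5 15-20 | P0 20-32 | P2 32-49 | P3 49-64 | P6 64-73 |
Completion: P0=32  P1=15  P2=49  P3=64  P4=8  P5=20  P6=73
Finish order: P4 → P1 → P5 → P0 → P2 → P3 → P6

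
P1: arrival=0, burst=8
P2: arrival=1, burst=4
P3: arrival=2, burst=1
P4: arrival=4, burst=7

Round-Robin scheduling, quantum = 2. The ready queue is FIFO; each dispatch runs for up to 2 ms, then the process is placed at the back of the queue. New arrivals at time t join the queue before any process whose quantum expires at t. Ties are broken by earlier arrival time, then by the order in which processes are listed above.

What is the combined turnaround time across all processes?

Gantt: | P1 0-2 | P2 2-4 | P3 4-5 | P1 5-7 | P4 7-9 | P2 9-11 | P1 11-13 | P4 13-15 | P1 15-17 | P4 17-20 |
Completion: P1=17  P2=11  P3=5  P4=20
Turnaround (C−A): P1=17  P2=10  P3=3  P4=16
Turnaround = completion − arrival: P1=17, P2=10, P3=3, P4=16
Total turnaround = 17 + 10 + 3 + 16 = 46

46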